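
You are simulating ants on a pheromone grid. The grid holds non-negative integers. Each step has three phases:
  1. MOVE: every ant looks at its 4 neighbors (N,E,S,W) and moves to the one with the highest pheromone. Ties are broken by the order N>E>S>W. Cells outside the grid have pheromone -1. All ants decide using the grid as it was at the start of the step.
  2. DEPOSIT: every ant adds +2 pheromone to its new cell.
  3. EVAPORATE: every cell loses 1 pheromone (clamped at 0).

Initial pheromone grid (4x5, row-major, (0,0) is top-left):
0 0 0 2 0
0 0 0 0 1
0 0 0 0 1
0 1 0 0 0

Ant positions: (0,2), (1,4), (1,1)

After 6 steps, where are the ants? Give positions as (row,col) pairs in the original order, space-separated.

Step 1: ant0:(0,2)->E->(0,3) | ant1:(1,4)->S->(2,4) | ant2:(1,1)->N->(0,1)
  grid max=3 at (0,3)
Step 2: ant0:(0,3)->E->(0,4) | ant1:(2,4)->N->(1,4) | ant2:(0,1)->E->(0,2)
  grid max=2 at (0,3)
Step 3: ant0:(0,4)->W->(0,3) | ant1:(1,4)->N->(0,4) | ant2:(0,2)->E->(0,3)
  grid max=5 at (0,3)
Step 4: ant0:(0,3)->E->(0,4) | ant1:(0,4)->W->(0,3) | ant2:(0,3)->E->(0,4)
  grid max=6 at (0,3)
Step 5: ant0:(0,4)->W->(0,3) | ant1:(0,3)->E->(0,4) | ant2:(0,4)->W->(0,3)
  grid max=9 at (0,3)
Step 6: ant0:(0,3)->E->(0,4) | ant1:(0,4)->W->(0,3) | ant2:(0,3)->E->(0,4)
  grid max=10 at (0,3)

(0,4) (0,3) (0,4)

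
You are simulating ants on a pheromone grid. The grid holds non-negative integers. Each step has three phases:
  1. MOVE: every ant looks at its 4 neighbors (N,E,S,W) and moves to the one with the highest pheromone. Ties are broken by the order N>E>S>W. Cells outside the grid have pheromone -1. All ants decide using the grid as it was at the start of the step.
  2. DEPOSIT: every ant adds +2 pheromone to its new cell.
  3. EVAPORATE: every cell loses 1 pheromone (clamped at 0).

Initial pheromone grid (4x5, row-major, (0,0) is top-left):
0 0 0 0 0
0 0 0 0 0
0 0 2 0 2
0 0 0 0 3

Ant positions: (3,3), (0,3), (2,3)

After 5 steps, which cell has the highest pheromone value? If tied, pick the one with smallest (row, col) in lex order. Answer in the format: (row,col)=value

Answer: (2,4)=11

Derivation:
Step 1: ant0:(3,3)->E->(3,4) | ant1:(0,3)->E->(0,4) | ant2:(2,3)->E->(2,4)
  grid max=4 at (3,4)
Step 2: ant0:(3,4)->N->(2,4) | ant1:(0,4)->S->(1,4) | ant2:(2,4)->S->(3,4)
  grid max=5 at (3,4)
Step 3: ant0:(2,4)->S->(3,4) | ant1:(1,4)->S->(2,4) | ant2:(3,4)->N->(2,4)
  grid max=7 at (2,4)
Step 4: ant0:(3,4)->N->(2,4) | ant1:(2,4)->S->(3,4) | ant2:(2,4)->S->(3,4)
  grid max=9 at (3,4)
Step 5: ant0:(2,4)->S->(3,4) | ant1:(3,4)->N->(2,4) | ant2:(3,4)->N->(2,4)
  grid max=11 at (2,4)
Final grid:
  0 0 0 0 0
  0 0 0 0 0
  0 0 0 0 11
  0 0 0 0 10
Max pheromone 11 at (2,4)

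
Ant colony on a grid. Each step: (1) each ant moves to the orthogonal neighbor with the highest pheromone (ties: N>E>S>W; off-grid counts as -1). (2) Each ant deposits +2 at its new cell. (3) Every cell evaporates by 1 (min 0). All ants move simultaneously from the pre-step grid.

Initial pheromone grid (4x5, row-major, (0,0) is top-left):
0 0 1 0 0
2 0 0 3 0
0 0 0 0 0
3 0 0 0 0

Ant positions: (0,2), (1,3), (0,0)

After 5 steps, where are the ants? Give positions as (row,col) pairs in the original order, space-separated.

Step 1: ant0:(0,2)->E->(0,3) | ant1:(1,3)->N->(0,3) | ant2:(0,0)->S->(1,0)
  grid max=3 at (0,3)
Step 2: ant0:(0,3)->S->(1,3) | ant1:(0,3)->S->(1,3) | ant2:(1,0)->N->(0,0)
  grid max=5 at (1,3)
Step 3: ant0:(1,3)->N->(0,3) | ant1:(1,3)->N->(0,3) | ant2:(0,0)->S->(1,0)
  grid max=5 at (0,3)
Step 4: ant0:(0,3)->S->(1,3) | ant1:(0,3)->S->(1,3) | ant2:(1,0)->N->(0,0)
  grid max=7 at (1,3)
Step 5: ant0:(1,3)->N->(0,3) | ant1:(1,3)->N->(0,3) | ant2:(0,0)->S->(1,0)
  grid max=7 at (0,3)

(0,3) (0,3) (1,0)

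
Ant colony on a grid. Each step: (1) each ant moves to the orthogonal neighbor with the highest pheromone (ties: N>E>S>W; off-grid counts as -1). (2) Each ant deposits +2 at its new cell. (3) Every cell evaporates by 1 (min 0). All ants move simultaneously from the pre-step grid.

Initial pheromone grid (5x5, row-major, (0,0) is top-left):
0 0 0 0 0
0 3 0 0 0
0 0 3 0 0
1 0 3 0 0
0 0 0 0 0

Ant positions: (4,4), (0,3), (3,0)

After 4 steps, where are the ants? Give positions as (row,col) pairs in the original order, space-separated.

Step 1: ant0:(4,4)->N->(3,4) | ant1:(0,3)->E->(0,4) | ant2:(3,0)->N->(2,0)
  grid max=2 at (1,1)
Step 2: ant0:(3,4)->N->(2,4) | ant1:(0,4)->S->(1,4) | ant2:(2,0)->N->(1,0)
  grid max=1 at (1,0)
Step 3: ant0:(2,4)->N->(1,4) | ant1:(1,4)->S->(2,4) | ant2:(1,0)->E->(1,1)
  grid max=2 at (1,1)
Step 4: ant0:(1,4)->S->(2,4) | ant1:(2,4)->N->(1,4) | ant2:(1,1)->N->(0,1)
  grid max=3 at (1,4)

(2,4) (1,4) (0,1)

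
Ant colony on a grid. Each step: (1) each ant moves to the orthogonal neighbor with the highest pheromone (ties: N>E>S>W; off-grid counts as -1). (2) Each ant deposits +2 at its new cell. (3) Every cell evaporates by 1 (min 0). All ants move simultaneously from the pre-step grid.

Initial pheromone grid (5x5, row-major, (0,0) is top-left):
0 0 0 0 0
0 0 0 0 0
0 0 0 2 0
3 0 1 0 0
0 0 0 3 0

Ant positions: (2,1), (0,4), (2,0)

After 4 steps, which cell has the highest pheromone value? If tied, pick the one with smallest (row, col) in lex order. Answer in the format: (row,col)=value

Step 1: ant0:(2,1)->N->(1,1) | ant1:(0,4)->S->(1,4) | ant2:(2,0)->S->(3,0)
  grid max=4 at (3,0)
Step 2: ant0:(1,1)->N->(0,1) | ant1:(1,4)->N->(0,4) | ant2:(3,0)->N->(2,0)
  grid max=3 at (3,0)
Step 3: ant0:(0,1)->E->(0,2) | ant1:(0,4)->S->(1,4) | ant2:(2,0)->S->(3,0)
  grid max=4 at (3,0)
Step 4: ant0:(0,2)->E->(0,3) | ant1:(1,4)->N->(0,4) | ant2:(3,0)->N->(2,0)
  grid max=3 at (3,0)
Final grid:
  0 0 0 1 1
  0 0 0 0 0
  1 0 0 0 0
  3 0 0 0 0
  0 0 0 0 0
Max pheromone 3 at (3,0)

Answer: (3,0)=3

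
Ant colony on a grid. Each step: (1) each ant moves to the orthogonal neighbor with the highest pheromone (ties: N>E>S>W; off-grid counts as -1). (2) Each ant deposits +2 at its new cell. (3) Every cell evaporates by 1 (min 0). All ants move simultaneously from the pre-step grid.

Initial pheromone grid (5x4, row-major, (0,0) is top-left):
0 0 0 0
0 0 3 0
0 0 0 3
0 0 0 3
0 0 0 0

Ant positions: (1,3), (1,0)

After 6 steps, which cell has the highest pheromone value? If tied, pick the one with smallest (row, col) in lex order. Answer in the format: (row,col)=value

Step 1: ant0:(1,3)->S->(2,3) | ant1:(1,0)->N->(0,0)
  grid max=4 at (2,3)
Step 2: ant0:(2,3)->S->(3,3) | ant1:(0,0)->E->(0,1)
  grid max=3 at (2,3)
Step 3: ant0:(3,3)->N->(2,3) | ant1:(0,1)->E->(0,2)
  grid max=4 at (2,3)
Step 4: ant0:(2,3)->S->(3,3) | ant1:(0,2)->E->(0,3)
  grid max=3 at (2,3)
Step 5: ant0:(3,3)->N->(2,3) | ant1:(0,3)->S->(1,3)
  grid max=4 at (2,3)
Step 6: ant0:(2,3)->S->(3,3) | ant1:(1,3)->S->(2,3)
  grid max=5 at (2,3)
Final grid:
  0 0 0 0
  0 0 0 0
  0 0 0 5
  0 0 0 3
  0 0 0 0
Max pheromone 5 at (2,3)

Answer: (2,3)=5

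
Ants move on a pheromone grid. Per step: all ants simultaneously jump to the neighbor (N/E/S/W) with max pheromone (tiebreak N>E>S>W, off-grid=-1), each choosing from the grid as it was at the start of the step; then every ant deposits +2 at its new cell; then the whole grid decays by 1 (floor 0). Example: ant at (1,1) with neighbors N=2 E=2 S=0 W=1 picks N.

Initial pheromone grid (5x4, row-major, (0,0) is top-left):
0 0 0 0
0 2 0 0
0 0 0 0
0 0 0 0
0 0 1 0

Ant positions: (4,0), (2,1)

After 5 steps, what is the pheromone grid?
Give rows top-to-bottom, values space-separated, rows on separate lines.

After step 1: ants at (3,0),(1,1)
  0 0 0 0
  0 3 0 0
  0 0 0 0
  1 0 0 0
  0 0 0 0
After step 2: ants at (2,0),(0,1)
  0 1 0 0
  0 2 0 0
  1 0 0 0
  0 0 0 0
  0 0 0 0
After step 3: ants at (1,0),(1,1)
  0 0 0 0
  1 3 0 0
  0 0 0 0
  0 0 0 0
  0 0 0 0
After step 4: ants at (1,1),(1,0)
  0 0 0 0
  2 4 0 0
  0 0 0 0
  0 0 0 0
  0 0 0 0
After step 5: ants at (1,0),(1,1)
  0 0 0 0
  3 5 0 0
  0 0 0 0
  0 0 0 0
  0 0 0 0

0 0 0 0
3 5 0 0
0 0 0 0
0 0 0 0
0 0 0 0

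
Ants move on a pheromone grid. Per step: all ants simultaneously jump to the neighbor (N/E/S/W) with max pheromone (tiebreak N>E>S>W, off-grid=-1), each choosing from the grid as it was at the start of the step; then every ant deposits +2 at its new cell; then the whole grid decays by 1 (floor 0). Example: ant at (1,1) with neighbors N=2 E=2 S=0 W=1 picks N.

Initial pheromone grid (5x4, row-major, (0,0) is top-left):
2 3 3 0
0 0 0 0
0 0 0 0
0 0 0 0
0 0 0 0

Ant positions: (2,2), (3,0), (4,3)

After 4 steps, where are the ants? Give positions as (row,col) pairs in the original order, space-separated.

Step 1: ant0:(2,2)->N->(1,2) | ant1:(3,0)->N->(2,0) | ant2:(4,3)->N->(3,3)
  grid max=2 at (0,1)
Step 2: ant0:(1,2)->N->(0,2) | ant1:(2,0)->N->(1,0) | ant2:(3,3)->N->(2,3)
  grid max=3 at (0,2)
Step 3: ant0:(0,2)->W->(0,1) | ant1:(1,0)->N->(0,0) | ant2:(2,3)->N->(1,3)
  grid max=2 at (0,1)
Step 4: ant0:(0,1)->E->(0,2) | ant1:(0,0)->E->(0,1) | ant2:(1,3)->N->(0,3)
  grid max=3 at (0,1)

(0,2) (0,1) (0,3)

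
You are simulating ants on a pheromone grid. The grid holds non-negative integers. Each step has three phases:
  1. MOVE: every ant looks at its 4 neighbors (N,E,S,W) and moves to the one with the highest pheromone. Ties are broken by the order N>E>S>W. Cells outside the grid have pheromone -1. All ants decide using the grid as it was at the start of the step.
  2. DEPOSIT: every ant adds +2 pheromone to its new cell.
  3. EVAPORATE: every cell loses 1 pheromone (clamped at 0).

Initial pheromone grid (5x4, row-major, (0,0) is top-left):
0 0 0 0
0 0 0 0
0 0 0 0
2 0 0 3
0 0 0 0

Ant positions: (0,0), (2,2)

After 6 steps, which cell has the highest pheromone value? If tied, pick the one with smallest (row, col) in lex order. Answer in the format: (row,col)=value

Step 1: ant0:(0,0)->E->(0,1) | ant1:(2,2)->N->(1,2)
  grid max=2 at (3,3)
Step 2: ant0:(0,1)->E->(0,2) | ant1:(1,2)->N->(0,2)
  grid max=3 at (0,2)
Step 3: ant0:(0,2)->E->(0,3) | ant1:(0,2)->E->(0,3)
  grid max=3 at (0,3)
Step 4: ant0:(0,3)->W->(0,2) | ant1:(0,3)->W->(0,2)
  grid max=5 at (0,2)
Step 5: ant0:(0,2)->E->(0,3) | ant1:(0,2)->E->(0,3)
  grid max=5 at (0,3)
Step 6: ant0:(0,3)->W->(0,2) | ant1:(0,3)->W->(0,2)
  grid max=7 at (0,2)
Final grid:
  0 0 7 4
  0 0 0 0
  0 0 0 0
  0 0 0 0
  0 0 0 0
Max pheromone 7 at (0,2)

Answer: (0,2)=7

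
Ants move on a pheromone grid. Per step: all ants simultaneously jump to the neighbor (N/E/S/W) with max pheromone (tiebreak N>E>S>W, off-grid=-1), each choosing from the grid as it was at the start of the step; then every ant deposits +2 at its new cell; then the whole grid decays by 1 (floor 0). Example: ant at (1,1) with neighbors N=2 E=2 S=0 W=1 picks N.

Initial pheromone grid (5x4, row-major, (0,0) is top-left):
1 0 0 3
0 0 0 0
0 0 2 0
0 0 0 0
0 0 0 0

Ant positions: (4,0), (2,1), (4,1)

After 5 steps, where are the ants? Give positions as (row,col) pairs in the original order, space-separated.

Step 1: ant0:(4,0)->N->(3,0) | ant1:(2,1)->E->(2,2) | ant2:(4,1)->N->(3,1)
  grid max=3 at (2,2)
Step 2: ant0:(3,0)->E->(3,1) | ant1:(2,2)->N->(1,2) | ant2:(3,1)->W->(3,0)
  grid max=2 at (2,2)
Step 3: ant0:(3,1)->W->(3,0) | ant1:(1,2)->S->(2,2) | ant2:(3,0)->E->(3,1)
  grid max=3 at (2,2)
Step 4: ant0:(3,0)->E->(3,1) | ant1:(2,2)->N->(1,2) | ant2:(3,1)->W->(3,0)
  grid max=4 at (3,0)
Step 5: ant0:(3,1)->W->(3,0) | ant1:(1,2)->S->(2,2) | ant2:(3,0)->E->(3,1)
  grid max=5 at (3,0)

(3,0) (2,2) (3,1)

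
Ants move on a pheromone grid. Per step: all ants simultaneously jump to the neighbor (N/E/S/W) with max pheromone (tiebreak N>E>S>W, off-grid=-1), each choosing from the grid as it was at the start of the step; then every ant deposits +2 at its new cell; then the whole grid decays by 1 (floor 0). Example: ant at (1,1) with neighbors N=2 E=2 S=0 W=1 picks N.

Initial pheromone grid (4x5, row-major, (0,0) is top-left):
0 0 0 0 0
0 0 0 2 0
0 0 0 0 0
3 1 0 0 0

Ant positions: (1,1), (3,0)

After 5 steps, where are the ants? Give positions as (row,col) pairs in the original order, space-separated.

Step 1: ant0:(1,1)->N->(0,1) | ant1:(3,0)->E->(3,1)
  grid max=2 at (3,0)
Step 2: ant0:(0,1)->E->(0,2) | ant1:(3,1)->W->(3,0)
  grid max=3 at (3,0)
Step 3: ant0:(0,2)->E->(0,3) | ant1:(3,0)->E->(3,1)
  grid max=2 at (3,0)
Step 4: ant0:(0,3)->E->(0,4) | ant1:(3,1)->W->(3,0)
  grid max=3 at (3,0)
Step 5: ant0:(0,4)->S->(1,4) | ant1:(3,0)->E->(3,1)
  grid max=2 at (3,0)

(1,4) (3,1)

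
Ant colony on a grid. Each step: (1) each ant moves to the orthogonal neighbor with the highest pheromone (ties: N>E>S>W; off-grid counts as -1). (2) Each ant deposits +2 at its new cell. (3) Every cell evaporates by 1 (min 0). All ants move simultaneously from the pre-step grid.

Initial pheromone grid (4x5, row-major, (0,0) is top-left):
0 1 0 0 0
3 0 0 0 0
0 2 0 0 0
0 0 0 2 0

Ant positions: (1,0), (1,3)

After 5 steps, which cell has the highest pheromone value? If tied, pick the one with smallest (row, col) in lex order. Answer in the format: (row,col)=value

Step 1: ant0:(1,0)->N->(0,0) | ant1:(1,3)->N->(0,3)
  grid max=2 at (1,0)
Step 2: ant0:(0,0)->S->(1,0) | ant1:(0,3)->E->(0,4)
  grid max=3 at (1,0)
Step 3: ant0:(1,0)->N->(0,0) | ant1:(0,4)->S->(1,4)
  grid max=2 at (1,0)
Step 4: ant0:(0,0)->S->(1,0) | ant1:(1,4)->N->(0,4)
  grid max=3 at (1,0)
Step 5: ant0:(1,0)->N->(0,0) | ant1:(0,4)->S->(1,4)
  grid max=2 at (1,0)
Final grid:
  1 0 0 0 0
  2 0 0 0 1
  0 0 0 0 0
  0 0 0 0 0
Max pheromone 2 at (1,0)

Answer: (1,0)=2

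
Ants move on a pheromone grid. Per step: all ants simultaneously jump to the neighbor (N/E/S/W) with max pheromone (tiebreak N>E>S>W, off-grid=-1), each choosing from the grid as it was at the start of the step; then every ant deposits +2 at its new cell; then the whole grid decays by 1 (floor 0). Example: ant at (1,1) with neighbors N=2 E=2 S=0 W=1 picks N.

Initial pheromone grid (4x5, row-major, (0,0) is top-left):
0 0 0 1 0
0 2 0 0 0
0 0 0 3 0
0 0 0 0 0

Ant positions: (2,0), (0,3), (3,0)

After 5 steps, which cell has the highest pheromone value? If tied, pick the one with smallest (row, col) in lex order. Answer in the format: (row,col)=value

Answer: (1,0)=5

Derivation:
Step 1: ant0:(2,0)->N->(1,0) | ant1:(0,3)->E->(0,4) | ant2:(3,0)->N->(2,0)
  grid max=2 at (2,3)
Step 2: ant0:(1,0)->E->(1,1) | ant1:(0,4)->S->(1,4) | ant2:(2,0)->N->(1,0)
  grid max=2 at (1,0)
Step 3: ant0:(1,1)->W->(1,0) | ant1:(1,4)->N->(0,4) | ant2:(1,0)->E->(1,1)
  grid max=3 at (1,0)
Step 4: ant0:(1,0)->E->(1,1) | ant1:(0,4)->S->(1,4) | ant2:(1,1)->W->(1,0)
  grid max=4 at (1,0)
Step 5: ant0:(1,1)->W->(1,0) | ant1:(1,4)->N->(0,4) | ant2:(1,0)->E->(1,1)
  grid max=5 at (1,0)
Final grid:
  0 0 0 0 1
  5 5 0 0 0
  0 0 0 0 0
  0 0 0 0 0
Max pheromone 5 at (1,0)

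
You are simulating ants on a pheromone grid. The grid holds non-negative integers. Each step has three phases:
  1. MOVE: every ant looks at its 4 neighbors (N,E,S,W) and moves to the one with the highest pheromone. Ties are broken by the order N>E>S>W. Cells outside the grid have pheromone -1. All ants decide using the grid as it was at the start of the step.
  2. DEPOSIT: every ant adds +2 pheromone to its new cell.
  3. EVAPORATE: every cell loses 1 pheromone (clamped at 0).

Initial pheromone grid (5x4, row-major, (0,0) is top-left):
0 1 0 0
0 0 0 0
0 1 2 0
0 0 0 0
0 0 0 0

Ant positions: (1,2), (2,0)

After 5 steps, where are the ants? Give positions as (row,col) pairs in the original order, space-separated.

Step 1: ant0:(1,2)->S->(2,2) | ant1:(2,0)->E->(2,1)
  grid max=3 at (2,2)
Step 2: ant0:(2,2)->W->(2,1) | ant1:(2,1)->E->(2,2)
  grid max=4 at (2,2)
Step 3: ant0:(2,1)->E->(2,2) | ant1:(2,2)->W->(2,1)
  grid max=5 at (2,2)
Step 4: ant0:(2,2)->W->(2,1) | ant1:(2,1)->E->(2,2)
  grid max=6 at (2,2)
Step 5: ant0:(2,1)->E->(2,2) | ant1:(2,2)->W->(2,1)
  grid max=7 at (2,2)

(2,2) (2,1)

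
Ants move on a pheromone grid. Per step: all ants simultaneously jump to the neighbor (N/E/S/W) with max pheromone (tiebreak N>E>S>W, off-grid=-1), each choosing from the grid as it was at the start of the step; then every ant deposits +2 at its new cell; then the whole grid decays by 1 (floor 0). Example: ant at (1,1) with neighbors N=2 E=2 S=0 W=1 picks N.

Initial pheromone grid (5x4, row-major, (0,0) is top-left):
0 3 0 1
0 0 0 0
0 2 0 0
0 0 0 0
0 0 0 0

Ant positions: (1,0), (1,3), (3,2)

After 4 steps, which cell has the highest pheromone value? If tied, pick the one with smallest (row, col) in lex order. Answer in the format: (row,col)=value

Answer: (0,1)=3

Derivation:
Step 1: ant0:(1,0)->N->(0,0) | ant1:(1,3)->N->(0,3) | ant2:(3,2)->N->(2,2)
  grid max=2 at (0,1)
Step 2: ant0:(0,0)->E->(0,1) | ant1:(0,3)->S->(1,3) | ant2:(2,2)->W->(2,1)
  grid max=3 at (0,1)
Step 3: ant0:(0,1)->E->(0,2) | ant1:(1,3)->N->(0,3) | ant2:(2,1)->N->(1,1)
  grid max=2 at (0,1)
Step 4: ant0:(0,2)->E->(0,3) | ant1:(0,3)->W->(0,2) | ant2:(1,1)->N->(0,1)
  grid max=3 at (0,1)
Final grid:
  0 3 2 3
  0 0 0 0
  0 0 0 0
  0 0 0 0
  0 0 0 0
Max pheromone 3 at (0,1)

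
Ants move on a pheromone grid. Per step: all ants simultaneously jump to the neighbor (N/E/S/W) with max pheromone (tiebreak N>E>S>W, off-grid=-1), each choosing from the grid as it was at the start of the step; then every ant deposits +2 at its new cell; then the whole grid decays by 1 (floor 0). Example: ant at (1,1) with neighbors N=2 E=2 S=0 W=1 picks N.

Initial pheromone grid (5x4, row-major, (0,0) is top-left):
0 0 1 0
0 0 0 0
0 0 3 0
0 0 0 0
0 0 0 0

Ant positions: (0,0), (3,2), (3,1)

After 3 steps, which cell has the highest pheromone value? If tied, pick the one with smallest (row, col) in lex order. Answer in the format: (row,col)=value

Step 1: ant0:(0,0)->E->(0,1) | ant1:(3,2)->N->(2,2) | ant2:(3,1)->N->(2,1)
  grid max=4 at (2,2)
Step 2: ant0:(0,1)->E->(0,2) | ant1:(2,2)->W->(2,1) | ant2:(2,1)->E->(2,2)
  grid max=5 at (2,2)
Step 3: ant0:(0,2)->E->(0,3) | ant1:(2,1)->E->(2,2) | ant2:(2,2)->W->(2,1)
  grid max=6 at (2,2)
Final grid:
  0 0 0 1
  0 0 0 0
  0 3 6 0
  0 0 0 0
  0 0 0 0
Max pheromone 6 at (2,2)

Answer: (2,2)=6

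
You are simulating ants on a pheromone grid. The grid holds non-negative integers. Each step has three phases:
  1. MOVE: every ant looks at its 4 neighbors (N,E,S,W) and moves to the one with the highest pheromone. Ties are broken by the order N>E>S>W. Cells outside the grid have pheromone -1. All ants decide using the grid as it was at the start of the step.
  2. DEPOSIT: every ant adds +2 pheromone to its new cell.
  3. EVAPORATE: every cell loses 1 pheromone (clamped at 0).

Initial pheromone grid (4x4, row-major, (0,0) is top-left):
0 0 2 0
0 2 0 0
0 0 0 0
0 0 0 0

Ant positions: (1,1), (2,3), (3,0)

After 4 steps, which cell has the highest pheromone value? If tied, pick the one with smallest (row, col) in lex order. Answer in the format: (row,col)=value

Answer: (0,2)=4

Derivation:
Step 1: ant0:(1,1)->N->(0,1) | ant1:(2,3)->N->(1,3) | ant2:(3,0)->N->(2,0)
  grid max=1 at (0,1)
Step 2: ant0:(0,1)->E->(0,2) | ant1:(1,3)->N->(0,3) | ant2:(2,0)->N->(1,0)
  grid max=2 at (0,2)
Step 3: ant0:(0,2)->E->(0,3) | ant1:(0,3)->W->(0,2) | ant2:(1,0)->N->(0,0)
  grid max=3 at (0,2)
Step 4: ant0:(0,3)->W->(0,2) | ant1:(0,2)->E->(0,3) | ant2:(0,0)->E->(0,1)
  grid max=4 at (0,2)
Final grid:
  0 1 4 3
  0 0 0 0
  0 0 0 0
  0 0 0 0
Max pheromone 4 at (0,2)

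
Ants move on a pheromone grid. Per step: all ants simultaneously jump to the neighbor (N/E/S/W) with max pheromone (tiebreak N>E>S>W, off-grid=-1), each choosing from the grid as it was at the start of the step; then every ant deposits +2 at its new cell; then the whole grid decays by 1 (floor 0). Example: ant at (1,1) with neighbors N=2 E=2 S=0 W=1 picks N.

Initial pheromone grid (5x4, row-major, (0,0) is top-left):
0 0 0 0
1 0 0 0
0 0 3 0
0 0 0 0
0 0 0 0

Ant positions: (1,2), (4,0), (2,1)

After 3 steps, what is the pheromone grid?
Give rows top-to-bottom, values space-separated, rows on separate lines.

After step 1: ants at (2,2),(3,0),(2,2)
  0 0 0 0
  0 0 0 0
  0 0 6 0
  1 0 0 0
  0 0 0 0
After step 2: ants at (1,2),(2,0),(1,2)
  0 0 0 0
  0 0 3 0
  1 0 5 0
  0 0 0 0
  0 0 0 0
After step 3: ants at (2,2),(1,0),(2,2)
  0 0 0 0
  1 0 2 0
  0 0 8 0
  0 0 0 0
  0 0 0 0

0 0 0 0
1 0 2 0
0 0 8 0
0 0 0 0
0 0 0 0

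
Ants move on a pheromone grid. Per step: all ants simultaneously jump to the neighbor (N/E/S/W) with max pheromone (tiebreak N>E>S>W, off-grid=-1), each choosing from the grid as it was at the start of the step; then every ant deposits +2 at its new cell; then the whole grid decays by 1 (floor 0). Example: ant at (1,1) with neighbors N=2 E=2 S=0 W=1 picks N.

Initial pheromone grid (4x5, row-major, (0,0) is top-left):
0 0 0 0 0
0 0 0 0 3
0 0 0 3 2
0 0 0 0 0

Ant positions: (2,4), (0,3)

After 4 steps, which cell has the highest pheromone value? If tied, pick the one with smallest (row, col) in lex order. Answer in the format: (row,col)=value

Step 1: ant0:(2,4)->N->(1,4) | ant1:(0,3)->E->(0,4)
  grid max=4 at (1,4)
Step 2: ant0:(1,4)->N->(0,4) | ant1:(0,4)->S->(1,4)
  grid max=5 at (1,4)
Step 3: ant0:(0,4)->S->(1,4) | ant1:(1,4)->N->(0,4)
  grid max=6 at (1,4)
Step 4: ant0:(1,4)->N->(0,4) | ant1:(0,4)->S->(1,4)
  grid max=7 at (1,4)
Final grid:
  0 0 0 0 4
  0 0 0 0 7
  0 0 0 0 0
  0 0 0 0 0
Max pheromone 7 at (1,4)

Answer: (1,4)=7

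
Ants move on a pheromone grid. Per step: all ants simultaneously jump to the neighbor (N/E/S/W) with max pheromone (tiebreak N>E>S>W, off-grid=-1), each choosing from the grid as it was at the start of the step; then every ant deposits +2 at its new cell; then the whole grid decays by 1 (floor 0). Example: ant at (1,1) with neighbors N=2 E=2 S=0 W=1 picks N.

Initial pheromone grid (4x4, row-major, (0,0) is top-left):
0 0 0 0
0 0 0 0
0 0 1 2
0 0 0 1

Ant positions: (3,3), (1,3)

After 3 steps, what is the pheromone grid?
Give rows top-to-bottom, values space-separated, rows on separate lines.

After step 1: ants at (2,3),(2,3)
  0 0 0 0
  0 0 0 0
  0 0 0 5
  0 0 0 0
After step 2: ants at (1,3),(1,3)
  0 0 0 0
  0 0 0 3
  0 0 0 4
  0 0 0 0
After step 3: ants at (2,3),(2,3)
  0 0 0 0
  0 0 0 2
  0 0 0 7
  0 0 0 0

0 0 0 0
0 0 0 2
0 0 0 7
0 0 0 0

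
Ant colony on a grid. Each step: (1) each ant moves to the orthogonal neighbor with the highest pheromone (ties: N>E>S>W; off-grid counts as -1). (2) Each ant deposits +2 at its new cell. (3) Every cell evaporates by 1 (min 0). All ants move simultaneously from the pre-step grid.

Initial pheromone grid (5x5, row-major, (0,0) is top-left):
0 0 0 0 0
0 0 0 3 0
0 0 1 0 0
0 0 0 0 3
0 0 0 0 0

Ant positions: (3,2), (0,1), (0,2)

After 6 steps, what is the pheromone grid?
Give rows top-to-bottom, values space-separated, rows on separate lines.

After step 1: ants at (2,2),(0,2),(0,3)
  0 0 1 1 0
  0 0 0 2 0
  0 0 2 0 0
  0 0 0 0 2
  0 0 0 0 0
After step 2: ants at (1,2),(0,3),(1,3)
  0 0 0 2 0
  0 0 1 3 0
  0 0 1 0 0
  0 0 0 0 1
  0 0 0 0 0
After step 3: ants at (1,3),(1,3),(0,3)
  0 0 0 3 0
  0 0 0 6 0
  0 0 0 0 0
  0 0 0 0 0
  0 0 0 0 0
After step 4: ants at (0,3),(0,3),(1,3)
  0 0 0 6 0
  0 0 0 7 0
  0 0 0 0 0
  0 0 0 0 0
  0 0 0 0 0
After step 5: ants at (1,3),(1,3),(0,3)
  0 0 0 7 0
  0 0 0 10 0
  0 0 0 0 0
  0 0 0 0 0
  0 0 0 0 0
After step 6: ants at (0,3),(0,3),(1,3)
  0 0 0 10 0
  0 0 0 11 0
  0 0 0 0 0
  0 0 0 0 0
  0 0 0 0 0

0 0 0 10 0
0 0 0 11 0
0 0 0 0 0
0 0 0 0 0
0 0 0 0 0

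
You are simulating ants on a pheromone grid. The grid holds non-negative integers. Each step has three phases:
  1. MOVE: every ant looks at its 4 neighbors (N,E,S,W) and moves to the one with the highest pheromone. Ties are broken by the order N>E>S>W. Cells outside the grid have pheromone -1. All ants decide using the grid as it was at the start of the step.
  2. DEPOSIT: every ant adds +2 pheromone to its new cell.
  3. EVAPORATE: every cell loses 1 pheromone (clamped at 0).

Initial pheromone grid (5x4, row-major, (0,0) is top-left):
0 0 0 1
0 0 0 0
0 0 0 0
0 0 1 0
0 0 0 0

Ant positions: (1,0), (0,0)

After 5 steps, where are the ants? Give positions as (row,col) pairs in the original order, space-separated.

Step 1: ant0:(1,0)->N->(0,0) | ant1:(0,0)->E->(0,1)
  grid max=1 at (0,0)
Step 2: ant0:(0,0)->E->(0,1) | ant1:(0,1)->W->(0,0)
  grid max=2 at (0,0)
Step 3: ant0:(0,1)->W->(0,0) | ant1:(0,0)->E->(0,1)
  grid max=3 at (0,0)
Step 4: ant0:(0,0)->E->(0,1) | ant1:(0,1)->W->(0,0)
  grid max=4 at (0,0)
Step 5: ant0:(0,1)->W->(0,0) | ant1:(0,0)->E->(0,1)
  grid max=5 at (0,0)

(0,0) (0,1)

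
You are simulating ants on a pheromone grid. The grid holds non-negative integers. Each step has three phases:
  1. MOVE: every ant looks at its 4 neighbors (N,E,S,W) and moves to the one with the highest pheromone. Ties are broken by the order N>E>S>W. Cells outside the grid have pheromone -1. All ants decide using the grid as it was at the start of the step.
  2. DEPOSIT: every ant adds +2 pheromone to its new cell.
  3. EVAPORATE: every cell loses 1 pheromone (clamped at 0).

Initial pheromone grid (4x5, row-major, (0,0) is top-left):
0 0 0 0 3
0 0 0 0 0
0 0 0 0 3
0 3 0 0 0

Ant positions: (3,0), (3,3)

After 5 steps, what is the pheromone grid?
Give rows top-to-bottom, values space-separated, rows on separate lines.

After step 1: ants at (3,1),(2,3)
  0 0 0 0 2
  0 0 0 0 0
  0 0 0 1 2
  0 4 0 0 0
After step 2: ants at (2,1),(2,4)
  0 0 0 0 1
  0 0 0 0 0
  0 1 0 0 3
  0 3 0 0 0
After step 3: ants at (3,1),(1,4)
  0 0 0 0 0
  0 0 0 0 1
  0 0 0 0 2
  0 4 0 0 0
After step 4: ants at (2,1),(2,4)
  0 0 0 0 0
  0 0 0 0 0
  0 1 0 0 3
  0 3 0 0 0
After step 5: ants at (3,1),(1,4)
  0 0 0 0 0
  0 0 0 0 1
  0 0 0 0 2
  0 4 0 0 0

0 0 0 0 0
0 0 0 0 1
0 0 0 0 2
0 4 0 0 0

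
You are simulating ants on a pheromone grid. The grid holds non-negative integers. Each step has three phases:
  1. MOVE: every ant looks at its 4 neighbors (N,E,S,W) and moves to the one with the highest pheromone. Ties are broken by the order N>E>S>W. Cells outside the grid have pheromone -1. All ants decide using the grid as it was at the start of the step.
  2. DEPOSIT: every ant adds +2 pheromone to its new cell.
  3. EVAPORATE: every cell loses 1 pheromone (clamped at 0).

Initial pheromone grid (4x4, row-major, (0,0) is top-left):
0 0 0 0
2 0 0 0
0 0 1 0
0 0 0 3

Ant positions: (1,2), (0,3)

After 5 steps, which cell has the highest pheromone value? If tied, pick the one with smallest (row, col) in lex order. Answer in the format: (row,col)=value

Answer: (2,2)=2

Derivation:
Step 1: ant0:(1,2)->S->(2,2) | ant1:(0,3)->S->(1,3)
  grid max=2 at (2,2)
Step 2: ant0:(2,2)->N->(1,2) | ant1:(1,3)->N->(0,3)
  grid max=1 at (0,3)
Step 3: ant0:(1,2)->S->(2,2) | ant1:(0,3)->S->(1,3)
  grid max=2 at (2,2)
Step 4: ant0:(2,2)->N->(1,2) | ant1:(1,3)->N->(0,3)
  grid max=1 at (0,3)
Step 5: ant0:(1,2)->S->(2,2) | ant1:(0,3)->S->(1,3)
  grid max=2 at (2,2)
Final grid:
  0 0 0 0
  0 0 0 1
  0 0 2 0
  0 0 0 0
Max pheromone 2 at (2,2)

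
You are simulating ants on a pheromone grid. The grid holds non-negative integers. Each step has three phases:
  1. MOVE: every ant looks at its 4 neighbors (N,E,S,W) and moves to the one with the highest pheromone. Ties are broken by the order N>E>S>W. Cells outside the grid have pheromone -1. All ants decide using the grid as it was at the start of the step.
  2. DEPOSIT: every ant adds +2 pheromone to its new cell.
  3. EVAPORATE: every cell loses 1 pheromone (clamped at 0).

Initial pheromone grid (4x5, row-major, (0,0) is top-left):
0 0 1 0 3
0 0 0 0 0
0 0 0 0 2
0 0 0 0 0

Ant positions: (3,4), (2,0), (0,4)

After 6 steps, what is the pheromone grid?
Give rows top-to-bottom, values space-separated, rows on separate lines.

After step 1: ants at (2,4),(1,0),(1,4)
  0 0 0 0 2
  1 0 0 0 1
  0 0 0 0 3
  0 0 0 0 0
After step 2: ants at (1,4),(0,0),(2,4)
  1 0 0 0 1
  0 0 0 0 2
  0 0 0 0 4
  0 0 0 0 0
After step 3: ants at (2,4),(0,1),(1,4)
  0 1 0 0 0
  0 0 0 0 3
  0 0 0 0 5
  0 0 0 0 0
After step 4: ants at (1,4),(0,2),(2,4)
  0 0 1 0 0
  0 0 0 0 4
  0 0 0 0 6
  0 0 0 0 0
After step 5: ants at (2,4),(0,3),(1,4)
  0 0 0 1 0
  0 0 0 0 5
  0 0 0 0 7
  0 0 0 0 0
After step 6: ants at (1,4),(0,4),(2,4)
  0 0 0 0 1
  0 0 0 0 6
  0 0 0 0 8
  0 0 0 0 0

0 0 0 0 1
0 0 0 0 6
0 0 0 0 8
0 0 0 0 0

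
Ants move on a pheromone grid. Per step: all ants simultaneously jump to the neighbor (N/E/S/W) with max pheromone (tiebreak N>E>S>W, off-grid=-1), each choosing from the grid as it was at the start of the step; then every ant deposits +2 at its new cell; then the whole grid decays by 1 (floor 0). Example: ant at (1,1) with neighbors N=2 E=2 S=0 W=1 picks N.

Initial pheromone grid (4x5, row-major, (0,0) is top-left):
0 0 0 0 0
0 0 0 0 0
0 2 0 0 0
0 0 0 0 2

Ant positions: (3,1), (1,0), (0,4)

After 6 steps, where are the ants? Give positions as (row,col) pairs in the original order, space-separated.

Step 1: ant0:(3,1)->N->(2,1) | ant1:(1,0)->N->(0,0) | ant2:(0,4)->S->(1,4)
  grid max=3 at (2,1)
Step 2: ant0:(2,1)->N->(1,1) | ant1:(0,0)->E->(0,1) | ant2:(1,4)->N->(0,4)
  grid max=2 at (2,1)
Step 3: ant0:(1,1)->S->(2,1) | ant1:(0,1)->S->(1,1) | ant2:(0,4)->S->(1,4)
  grid max=3 at (2,1)
Step 4: ant0:(2,1)->N->(1,1) | ant1:(1,1)->S->(2,1) | ant2:(1,4)->N->(0,4)
  grid max=4 at (2,1)
Step 5: ant0:(1,1)->S->(2,1) | ant1:(2,1)->N->(1,1) | ant2:(0,4)->S->(1,4)
  grid max=5 at (2,1)
Step 6: ant0:(2,1)->N->(1,1) | ant1:(1,1)->S->(2,1) | ant2:(1,4)->N->(0,4)
  grid max=6 at (2,1)

(1,1) (2,1) (0,4)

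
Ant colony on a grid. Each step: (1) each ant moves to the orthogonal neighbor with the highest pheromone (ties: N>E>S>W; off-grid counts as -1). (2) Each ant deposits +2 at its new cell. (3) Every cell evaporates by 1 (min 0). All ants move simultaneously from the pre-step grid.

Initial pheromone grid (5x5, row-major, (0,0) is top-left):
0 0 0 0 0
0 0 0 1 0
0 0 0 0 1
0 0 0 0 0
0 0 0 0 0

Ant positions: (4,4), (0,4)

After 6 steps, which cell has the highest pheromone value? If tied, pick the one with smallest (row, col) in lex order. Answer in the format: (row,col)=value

Answer: (0,4)=5

Derivation:
Step 1: ant0:(4,4)->N->(3,4) | ant1:(0,4)->S->(1,4)
  grid max=1 at (1,4)
Step 2: ant0:(3,4)->N->(2,4) | ant1:(1,4)->N->(0,4)
  grid max=1 at (0,4)
Step 3: ant0:(2,4)->N->(1,4) | ant1:(0,4)->S->(1,4)
  grid max=3 at (1,4)
Step 4: ant0:(1,4)->N->(0,4) | ant1:(1,4)->N->(0,4)
  grid max=3 at (0,4)
Step 5: ant0:(0,4)->S->(1,4) | ant1:(0,4)->S->(1,4)
  grid max=5 at (1,4)
Step 6: ant0:(1,4)->N->(0,4) | ant1:(1,4)->N->(0,4)
  grid max=5 at (0,4)
Final grid:
  0 0 0 0 5
  0 0 0 0 4
  0 0 0 0 0
  0 0 0 0 0
  0 0 0 0 0
Max pheromone 5 at (0,4)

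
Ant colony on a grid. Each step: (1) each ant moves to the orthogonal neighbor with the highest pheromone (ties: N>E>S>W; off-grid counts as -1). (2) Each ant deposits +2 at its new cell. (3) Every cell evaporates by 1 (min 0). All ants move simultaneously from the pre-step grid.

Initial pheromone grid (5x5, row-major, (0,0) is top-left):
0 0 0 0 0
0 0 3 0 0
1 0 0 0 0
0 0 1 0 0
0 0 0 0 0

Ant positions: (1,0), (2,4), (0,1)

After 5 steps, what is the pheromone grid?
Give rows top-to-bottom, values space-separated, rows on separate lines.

After step 1: ants at (2,0),(1,4),(0,2)
  0 0 1 0 0
  0 0 2 0 1
  2 0 0 0 0
  0 0 0 0 0
  0 0 0 0 0
After step 2: ants at (1,0),(0,4),(1,2)
  0 0 0 0 1
  1 0 3 0 0
  1 0 0 0 0
  0 0 0 0 0
  0 0 0 0 0
After step 3: ants at (2,0),(1,4),(0,2)
  0 0 1 0 0
  0 0 2 0 1
  2 0 0 0 0
  0 0 0 0 0
  0 0 0 0 0
After step 4: ants at (1,0),(0,4),(1,2)
  0 0 0 0 1
  1 0 3 0 0
  1 0 0 0 0
  0 0 0 0 0
  0 0 0 0 0
After step 5: ants at (2,0),(1,4),(0,2)
  0 0 1 0 0
  0 0 2 0 1
  2 0 0 0 0
  0 0 0 0 0
  0 0 0 0 0

0 0 1 0 0
0 0 2 0 1
2 0 0 0 0
0 0 0 0 0
0 0 0 0 0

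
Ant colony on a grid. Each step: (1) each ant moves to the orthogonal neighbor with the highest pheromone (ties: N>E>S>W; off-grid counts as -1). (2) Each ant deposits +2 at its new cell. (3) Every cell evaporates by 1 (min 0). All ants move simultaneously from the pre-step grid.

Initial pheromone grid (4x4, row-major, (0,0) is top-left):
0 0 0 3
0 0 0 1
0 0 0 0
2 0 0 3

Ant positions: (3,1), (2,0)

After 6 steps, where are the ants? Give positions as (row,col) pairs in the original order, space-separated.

Step 1: ant0:(3,1)->W->(3,0) | ant1:(2,0)->S->(3,0)
  grid max=5 at (3,0)
Step 2: ant0:(3,0)->N->(2,0) | ant1:(3,0)->N->(2,0)
  grid max=4 at (3,0)
Step 3: ant0:(2,0)->S->(3,0) | ant1:(2,0)->S->(3,0)
  grid max=7 at (3,0)
Step 4: ant0:(3,0)->N->(2,0) | ant1:(3,0)->N->(2,0)
  grid max=6 at (3,0)
Step 5: ant0:(2,0)->S->(3,0) | ant1:(2,0)->S->(3,0)
  grid max=9 at (3,0)
Step 6: ant0:(3,0)->N->(2,0) | ant1:(3,0)->N->(2,0)
  grid max=8 at (3,0)

(2,0) (2,0)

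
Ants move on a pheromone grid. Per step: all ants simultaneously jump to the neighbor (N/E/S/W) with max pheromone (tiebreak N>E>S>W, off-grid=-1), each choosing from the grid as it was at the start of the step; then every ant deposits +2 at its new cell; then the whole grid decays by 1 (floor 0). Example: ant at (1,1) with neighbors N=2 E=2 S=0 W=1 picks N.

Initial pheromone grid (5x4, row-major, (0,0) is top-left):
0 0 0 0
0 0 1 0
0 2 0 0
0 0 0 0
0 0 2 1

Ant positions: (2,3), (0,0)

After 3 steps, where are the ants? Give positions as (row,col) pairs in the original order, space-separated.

Step 1: ant0:(2,3)->N->(1,3) | ant1:(0,0)->E->(0,1)
  grid max=1 at (0,1)
Step 2: ant0:(1,3)->N->(0,3) | ant1:(0,1)->E->(0,2)
  grid max=1 at (0,2)
Step 3: ant0:(0,3)->W->(0,2) | ant1:(0,2)->E->(0,3)
  grid max=2 at (0,2)

(0,2) (0,3)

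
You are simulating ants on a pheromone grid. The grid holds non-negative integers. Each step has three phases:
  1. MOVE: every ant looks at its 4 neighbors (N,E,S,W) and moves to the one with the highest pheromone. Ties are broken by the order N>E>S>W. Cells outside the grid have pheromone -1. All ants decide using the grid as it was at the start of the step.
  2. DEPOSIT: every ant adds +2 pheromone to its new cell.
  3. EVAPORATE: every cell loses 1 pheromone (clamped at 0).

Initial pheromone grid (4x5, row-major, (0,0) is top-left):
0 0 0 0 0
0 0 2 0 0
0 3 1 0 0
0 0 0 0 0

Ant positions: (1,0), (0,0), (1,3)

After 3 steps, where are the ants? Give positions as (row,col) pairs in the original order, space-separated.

Step 1: ant0:(1,0)->N->(0,0) | ant1:(0,0)->E->(0,1) | ant2:(1,3)->W->(1,2)
  grid max=3 at (1,2)
Step 2: ant0:(0,0)->E->(0,1) | ant1:(0,1)->W->(0,0) | ant2:(1,2)->N->(0,2)
  grid max=2 at (0,0)
Step 3: ant0:(0,1)->W->(0,0) | ant1:(0,0)->E->(0,1) | ant2:(0,2)->S->(1,2)
  grid max=3 at (0,0)

(0,0) (0,1) (1,2)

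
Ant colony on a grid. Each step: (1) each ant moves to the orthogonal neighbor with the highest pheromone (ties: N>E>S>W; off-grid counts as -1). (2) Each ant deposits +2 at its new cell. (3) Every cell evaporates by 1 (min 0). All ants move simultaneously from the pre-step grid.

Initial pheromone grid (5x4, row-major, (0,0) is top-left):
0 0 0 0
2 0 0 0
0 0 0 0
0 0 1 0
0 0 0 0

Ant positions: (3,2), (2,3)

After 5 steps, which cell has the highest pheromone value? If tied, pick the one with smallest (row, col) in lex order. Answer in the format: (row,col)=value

Answer: (1,3)=3

Derivation:
Step 1: ant0:(3,2)->N->(2,2) | ant1:(2,3)->N->(1,3)
  grid max=1 at (1,0)
Step 2: ant0:(2,2)->N->(1,2) | ant1:(1,3)->N->(0,3)
  grid max=1 at (0,3)
Step 3: ant0:(1,2)->N->(0,2) | ant1:(0,3)->S->(1,3)
  grid max=1 at (0,2)
Step 4: ant0:(0,2)->E->(0,3) | ant1:(1,3)->N->(0,3)
  grid max=3 at (0,3)
Step 5: ant0:(0,3)->S->(1,3) | ant1:(0,3)->S->(1,3)
  grid max=3 at (1,3)
Final grid:
  0 0 0 2
  0 0 0 3
  0 0 0 0
  0 0 0 0
  0 0 0 0
Max pheromone 3 at (1,3)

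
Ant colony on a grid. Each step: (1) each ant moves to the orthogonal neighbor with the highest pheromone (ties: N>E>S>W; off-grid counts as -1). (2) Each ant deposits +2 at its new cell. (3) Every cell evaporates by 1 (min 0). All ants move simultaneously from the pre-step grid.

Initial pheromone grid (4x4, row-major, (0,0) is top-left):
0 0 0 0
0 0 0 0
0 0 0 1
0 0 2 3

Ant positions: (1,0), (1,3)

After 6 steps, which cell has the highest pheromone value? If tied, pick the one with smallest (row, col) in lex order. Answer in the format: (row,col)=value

Step 1: ant0:(1,0)->N->(0,0) | ant1:(1,3)->S->(2,3)
  grid max=2 at (2,3)
Step 2: ant0:(0,0)->E->(0,1) | ant1:(2,3)->S->(3,3)
  grid max=3 at (3,3)
Step 3: ant0:(0,1)->E->(0,2) | ant1:(3,3)->N->(2,3)
  grid max=2 at (2,3)
Step 4: ant0:(0,2)->E->(0,3) | ant1:(2,3)->S->(3,3)
  grid max=3 at (3,3)
Step 5: ant0:(0,3)->S->(1,3) | ant1:(3,3)->N->(2,3)
  grid max=2 at (2,3)
Step 6: ant0:(1,3)->S->(2,3) | ant1:(2,3)->S->(3,3)
  grid max=3 at (2,3)
Final grid:
  0 0 0 0
  0 0 0 0
  0 0 0 3
  0 0 0 3
Max pheromone 3 at (2,3)

Answer: (2,3)=3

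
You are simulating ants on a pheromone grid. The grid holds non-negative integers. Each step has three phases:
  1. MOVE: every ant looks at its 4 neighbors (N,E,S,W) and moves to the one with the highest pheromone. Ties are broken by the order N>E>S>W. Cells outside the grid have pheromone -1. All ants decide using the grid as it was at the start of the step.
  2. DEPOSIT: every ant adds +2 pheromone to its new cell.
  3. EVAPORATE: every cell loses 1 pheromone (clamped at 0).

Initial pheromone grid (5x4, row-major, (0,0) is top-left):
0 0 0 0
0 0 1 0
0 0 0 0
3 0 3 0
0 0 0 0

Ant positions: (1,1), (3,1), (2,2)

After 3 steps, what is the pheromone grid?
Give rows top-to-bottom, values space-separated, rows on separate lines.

After step 1: ants at (1,2),(3,2),(3,2)
  0 0 0 0
  0 0 2 0
  0 0 0 0
  2 0 6 0
  0 0 0 0
After step 2: ants at (0,2),(2,2),(2,2)
  0 0 1 0
  0 0 1 0
  0 0 3 0
  1 0 5 0
  0 0 0 0
After step 3: ants at (1,2),(3,2),(3,2)
  0 0 0 0
  0 0 2 0
  0 0 2 0
  0 0 8 0
  0 0 0 0

0 0 0 0
0 0 2 0
0 0 2 0
0 0 8 0
0 0 0 0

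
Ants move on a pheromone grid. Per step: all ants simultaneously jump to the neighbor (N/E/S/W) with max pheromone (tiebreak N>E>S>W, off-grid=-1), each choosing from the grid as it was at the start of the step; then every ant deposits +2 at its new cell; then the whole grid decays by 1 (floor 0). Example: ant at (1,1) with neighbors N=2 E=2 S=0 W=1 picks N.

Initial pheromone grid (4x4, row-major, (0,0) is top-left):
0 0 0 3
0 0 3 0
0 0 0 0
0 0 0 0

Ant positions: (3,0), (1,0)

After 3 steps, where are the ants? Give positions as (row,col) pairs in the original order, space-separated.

Step 1: ant0:(3,0)->N->(2,0) | ant1:(1,0)->N->(0,0)
  grid max=2 at (0,3)
Step 2: ant0:(2,0)->N->(1,0) | ant1:(0,0)->E->(0,1)
  grid max=1 at (0,1)
Step 3: ant0:(1,0)->N->(0,0) | ant1:(0,1)->E->(0,2)
  grid max=1 at (0,0)

(0,0) (0,2)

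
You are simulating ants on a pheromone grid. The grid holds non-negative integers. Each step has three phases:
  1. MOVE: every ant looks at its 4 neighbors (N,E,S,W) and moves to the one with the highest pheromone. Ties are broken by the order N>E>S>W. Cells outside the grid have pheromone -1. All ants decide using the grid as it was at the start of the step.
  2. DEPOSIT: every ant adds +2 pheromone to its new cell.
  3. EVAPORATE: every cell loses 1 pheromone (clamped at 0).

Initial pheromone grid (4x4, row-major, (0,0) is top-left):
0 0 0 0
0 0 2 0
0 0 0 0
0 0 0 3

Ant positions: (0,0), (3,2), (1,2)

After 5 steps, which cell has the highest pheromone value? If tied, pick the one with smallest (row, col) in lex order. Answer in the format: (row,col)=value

Answer: (0,2)=5

Derivation:
Step 1: ant0:(0,0)->E->(0,1) | ant1:(3,2)->E->(3,3) | ant2:(1,2)->N->(0,2)
  grid max=4 at (3,3)
Step 2: ant0:(0,1)->E->(0,2) | ant1:(3,3)->N->(2,3) | ant2:(0,2)->S->(1,2)
  grid max=3 at (3,3)
Step 3: ant0:(0,2)->S->(1,2) | ant1:(2,3)->S->(3,3) | ant2:(1,2)->N->(0,2)
  grid max=4 at (3,3)
Step 4: ant0:(1,2)->N->(0,2) | ant1:(3,3)->N->(2,3) | ant2:(0,2)->S->(1,2)
  grid max=4 at (0,2)
Step 5: ant0:(0,2)->S->(1,2) | ant1:(2,3)->S->(3,3) | ant2:(1,2)->N->(0,2)
  grid max=5 at (0,2)
Final grid:
  0 0 5 0
  0 0 5 0
  0 0 0 0
  0 0 0 4
Max pheromone 5 at (0,2)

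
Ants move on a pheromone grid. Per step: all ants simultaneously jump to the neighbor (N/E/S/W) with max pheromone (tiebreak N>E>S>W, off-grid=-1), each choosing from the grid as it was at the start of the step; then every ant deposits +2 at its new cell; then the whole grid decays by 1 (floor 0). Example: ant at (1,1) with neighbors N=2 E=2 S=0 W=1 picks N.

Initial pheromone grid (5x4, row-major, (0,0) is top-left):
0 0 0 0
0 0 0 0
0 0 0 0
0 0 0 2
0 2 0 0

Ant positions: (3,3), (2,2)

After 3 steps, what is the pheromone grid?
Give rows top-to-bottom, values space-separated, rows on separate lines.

After step 1: ants at (2,3),(1,2)
  0 0 0 0
  0 0 1 0
  0 0 0 1
  0 0 0 1
  0 1 0 0
After step 2: ants at (3,3),(0,2)
  0 0 1 0
  0 0 0 0
  0 0 0 0
  0 0 0 2
  0 0 0 0
After step 3: ants at (2,3),(0,3)
  0 0 0 1
  0 0 0 0
  0 0 0 1
  0 0 0 1
  0 0 0 0

0 0 0 1
0 0 0 0
0 0 0 1
0 0 0 1
0 0 0 0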